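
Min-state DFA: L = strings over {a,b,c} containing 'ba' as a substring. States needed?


KMP-style automaton: 2 progress states + 1 absorbing accept = 3
Minimal DFA: 3 states


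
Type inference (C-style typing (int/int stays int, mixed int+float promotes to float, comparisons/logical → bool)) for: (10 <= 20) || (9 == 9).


Operand types: bool || bool
Rule: logical operators take bool operands and yield bool
Result type: bool


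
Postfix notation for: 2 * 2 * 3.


Left to right (same or higher precedence on left)
Postfix: 2 2 * 3 *


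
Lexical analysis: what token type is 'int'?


Pattern: reserved word
Type: KEYWORD


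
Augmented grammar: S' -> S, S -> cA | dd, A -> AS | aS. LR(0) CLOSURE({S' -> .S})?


Start: S' -> .S
For each item with dot before a nonterminal B, add B -> .γ for every B-production
Closure: [S' -> .S, S -> .cA, S -> .dd]


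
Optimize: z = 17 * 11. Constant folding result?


17 * 11 = 187 at compile time
Optimized: z = 187


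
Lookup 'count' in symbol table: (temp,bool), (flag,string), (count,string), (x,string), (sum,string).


Lookup 'count' → type string


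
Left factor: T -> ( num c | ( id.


Common prefix: '('
Factored: T -> ( T', T' -> num c | id


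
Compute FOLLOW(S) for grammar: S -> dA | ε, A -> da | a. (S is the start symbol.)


$ ∈ FOLLOW(S). For each A -> αBβ: add FIRST(β)\{ε} to FOLLOW(B); if β nullable, add FOLLOW(A).
FOLLOW(S) = {$}


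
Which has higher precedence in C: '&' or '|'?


'&' is bitwise AND (level 5); '|' is bitwise OR (level 3)
Higher level binds tighter
'&' has higher precedence than '|'


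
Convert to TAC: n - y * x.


Break into single-operator statements:
t1 = y * x
t2 = n - t1


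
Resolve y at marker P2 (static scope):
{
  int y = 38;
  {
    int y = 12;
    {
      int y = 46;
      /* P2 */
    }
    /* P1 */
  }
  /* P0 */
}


y declared in the same block as P2
y = 46


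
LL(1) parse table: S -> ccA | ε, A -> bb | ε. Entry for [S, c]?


For [S, c]: 'c' ∈ FIRST(ccA)
Entry: S -> ccA


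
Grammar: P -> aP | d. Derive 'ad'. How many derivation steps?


Derivation: P => aP => ad
Steps: 2


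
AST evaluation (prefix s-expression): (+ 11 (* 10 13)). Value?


Evaluate inner: (* 10 13) = 130
Evaluate root: (+ 11 130) = 141
Result: 141


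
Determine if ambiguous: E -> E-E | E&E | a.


'a-a&a' has two parse trees (no precedence encoded between - and &)
Ambiguous


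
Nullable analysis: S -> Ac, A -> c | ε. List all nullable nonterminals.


A nonterminal is nullable iff some alternative derives ε (directly, or every symbol in it is nullable)
Nullable: {A}


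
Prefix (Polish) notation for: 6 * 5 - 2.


left-to-right (same/higher precedence on left): tree is (- (* 6 5) 2)
Prefix: - * 6 5 2


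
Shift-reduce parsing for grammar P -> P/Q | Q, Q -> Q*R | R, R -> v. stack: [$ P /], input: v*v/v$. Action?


no handle ('P/' is not any RHS); shift 'v'
Action: shift


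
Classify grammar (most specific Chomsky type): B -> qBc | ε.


Single nonterminal LHS, but q^n c^n is not regular
Classification: Type 2 (Context-Free)


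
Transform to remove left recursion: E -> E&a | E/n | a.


Left-recursive alternatives: E&a, E/n; non-recursive: a
Introduce E': E -> aE', E' -> &aE' | /nE' | ε


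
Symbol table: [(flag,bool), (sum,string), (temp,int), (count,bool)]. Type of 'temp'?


Lookup 'temp' → type int


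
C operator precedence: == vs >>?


'>>' is shift (level 8); '==' is equality (level 6)
Higher level binds tighter
'>>' has higher precedence than '=='


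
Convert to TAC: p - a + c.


Break into single-operator statements:
t1 = p - a
t2 = t1 + c


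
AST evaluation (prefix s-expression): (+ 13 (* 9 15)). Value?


Evaluate inner: (* 9 15) = 135
Evaluate root: (+ 13 135) = 148
Result: 148


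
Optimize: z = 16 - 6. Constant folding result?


16 - 6 = 10 at compile time
Optimized: z = 10


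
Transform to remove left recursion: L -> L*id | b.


Left-recursive alternatives: L*id; non-recursive: b
Introduce L': L -> bL', L' -> *idL' | ε


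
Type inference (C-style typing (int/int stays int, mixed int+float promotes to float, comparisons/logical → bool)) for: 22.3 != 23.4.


Operand types: float != float
Rule: comparison yields bool
Result type: bool


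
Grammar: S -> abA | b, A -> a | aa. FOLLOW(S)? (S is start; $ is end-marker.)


$ ∈ FOLLOW(S). For each A -> αBβ: add FIRST(β)\{ε} to FOLLOW(B); if β nullable, add FOLLOW(A).
FOLLOW(S) = {$}


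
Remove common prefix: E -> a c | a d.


Common prefix: 'a'
Factored: E -> a E', E' -> c | d


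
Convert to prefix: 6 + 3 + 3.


left-to-right (same/higher precedence on left): tree is (+ (+ 6 3) 3)
Prefix: + + 6 3 3


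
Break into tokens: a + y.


Scan left to right, longest-match per lexeme
Tokens: ID(a), OP(+), ID(y)


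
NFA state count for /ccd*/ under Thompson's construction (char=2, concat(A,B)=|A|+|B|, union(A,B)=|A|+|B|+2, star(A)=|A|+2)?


Syntax tree has 3 char leaf(s), 0 union(s), 1 star(s)
chars contribute 3×2 = 6; each union adds +2; each star adds +2
Total: 6 + 0 + 2 = 8 states


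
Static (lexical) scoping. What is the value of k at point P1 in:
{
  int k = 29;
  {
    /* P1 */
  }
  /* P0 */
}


P1's block does not declare k; resolves to the enclosing declaration at depth 0
k = 29


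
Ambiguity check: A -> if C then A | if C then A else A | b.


dangling else: 'if C then if C then b else b' parses two ways
Ambiguous


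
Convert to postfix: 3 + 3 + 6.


Left to right (same or higher precedence on left)
Postfix: 3 3 + 6 +


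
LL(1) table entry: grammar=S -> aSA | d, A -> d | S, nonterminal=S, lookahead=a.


For [S, a]: 'a' ∈ FIRST(aSA)
Entry: S -> aSA


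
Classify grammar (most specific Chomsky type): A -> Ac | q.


Left-linear: every RHS is a terminal or one nonterminal followed by a terminal
Classification: Type 3 (Regular)


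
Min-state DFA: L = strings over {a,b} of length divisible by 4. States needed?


Track length mod 4: states 0..3, accept at 0
Minimal DFA: 4 states


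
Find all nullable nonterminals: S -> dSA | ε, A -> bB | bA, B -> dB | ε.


A nonterminal is nullable iff some alternative derives ε (directly, or every symbol in it is nullable)
Nullable: {B, S}


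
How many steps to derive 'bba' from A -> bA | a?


Derivation: A => bA => bbA => bba
Steps: 3


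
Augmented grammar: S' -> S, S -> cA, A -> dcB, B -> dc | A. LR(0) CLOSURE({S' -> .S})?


Start: S' -> .S
For each item with dot before a nonterminal B, add B -> .γ for every B-production
Closure: [S' -> .S, S -> .cA]


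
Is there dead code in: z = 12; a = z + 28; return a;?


z is read by a's definition; a is returned
No dead code


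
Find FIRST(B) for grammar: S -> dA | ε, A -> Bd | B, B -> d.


Per alternative of B: FIRST(d) = {d}
FIRST(B) = {d}


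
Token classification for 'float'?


Pattern: reserved word
Type: KEYWORD


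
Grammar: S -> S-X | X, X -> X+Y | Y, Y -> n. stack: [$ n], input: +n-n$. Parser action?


'n' on top is the handle for Y -> n
Action: reduce (Y -> n)


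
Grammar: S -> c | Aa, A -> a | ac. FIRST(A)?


Per alternative of A: FIRST(a) = {a}; FIRST(ac) = {a}
FIRST(A) = {a}


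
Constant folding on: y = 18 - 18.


18 - 18 = 0 at compile time
Optimized: y = 0


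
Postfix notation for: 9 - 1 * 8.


* has higher precedence, evaluate 1*8 first
Postfix: 9 1 8 * -


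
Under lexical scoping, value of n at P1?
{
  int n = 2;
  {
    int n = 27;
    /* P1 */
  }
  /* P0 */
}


n declared in the same block as P1
n = 27


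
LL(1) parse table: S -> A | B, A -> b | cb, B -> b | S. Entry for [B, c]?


For [B, c]: 'c' ∈ FIRST(S)
Entry: B -> S


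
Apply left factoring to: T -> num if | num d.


Common prefix: 'num'
Factored: T -> num T', T' -> if | d


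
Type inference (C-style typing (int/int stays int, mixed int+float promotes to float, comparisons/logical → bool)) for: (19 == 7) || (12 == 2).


Operand types: bool || bool
Rule: logical operators take bool operands and yield bool
Result type: bool


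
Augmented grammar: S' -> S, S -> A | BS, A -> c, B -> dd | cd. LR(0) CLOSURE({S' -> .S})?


Start: S' -> .S
For each item with dot before a nonterminal B, add B -> .γ for every B-production
Closure: [S' -> .S, S -> .A, S -> .BS, A -> .c, B -> .dd, B -> .cd]


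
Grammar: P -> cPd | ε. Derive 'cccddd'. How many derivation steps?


Derivation: P => cPd => ccPdd => cccPddd => cccddd
Steps: 4


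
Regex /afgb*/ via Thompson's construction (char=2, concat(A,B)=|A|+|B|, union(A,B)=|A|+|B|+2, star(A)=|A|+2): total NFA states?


Syntax tree has 4 char leaf(s), 0 union(s), 1 star(s)
chars contribute 4×2 = 8; each union adds +2; each star adds +2
Total: 8 + 0 + 2 = 10 states


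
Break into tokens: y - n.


Scan left to right, longest-match per lexeme
Tokens: ID(y), OP(-), ID(n)


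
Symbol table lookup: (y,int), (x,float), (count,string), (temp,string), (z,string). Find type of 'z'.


Lookup 'z' → type string


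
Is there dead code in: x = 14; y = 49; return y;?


x is assigned but never read
Dead: 'x = 14'


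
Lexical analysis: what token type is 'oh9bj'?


Pattern: letter/underscore followed by alphanumerics, not a keyword
Type: IDENTIFIER


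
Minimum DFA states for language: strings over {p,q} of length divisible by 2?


Track length mod 2: states 0..1, accept at 0
Minimal DFA: 2 states


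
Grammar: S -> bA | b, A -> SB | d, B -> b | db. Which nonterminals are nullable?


A nonterminal is nullable iff some alternative derives ε (directly, or every symbol in it is nullable)
Nullable: {}


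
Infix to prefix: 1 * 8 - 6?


left-to-right (same/higher precedence on left): tree is (- (* 1 8) 6)
Prefix: - * 1 8 6


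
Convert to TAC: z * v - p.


Break into single-operator statements:
t1 = z * v
t2 = t1 - p


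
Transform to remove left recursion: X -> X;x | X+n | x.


Left-recursive alternatives: X;x, X+n; non-recursive: x
Introduce X': X -> xX', X' -> ;xX' | +nX' | ε


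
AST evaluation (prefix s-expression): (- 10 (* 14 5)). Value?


Evaluate inner: (* 14 5) = 70
Evaluate root: (- 10 70) = -60
Result: -60


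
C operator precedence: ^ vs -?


'-' is additive (level 9); '^' is bitwise XOR (level 4)
Higher level binds tighter
'-' has higher precedence than '^'


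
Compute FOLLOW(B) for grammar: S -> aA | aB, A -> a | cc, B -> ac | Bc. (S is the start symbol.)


$ ∈ FOLLOW(S). For each A -> αBβ: add FIRST(β)\{ε} to FOLLOW(B); if β nullable, add FOLLOW(A).
FOLLOW(B) = {$, c}


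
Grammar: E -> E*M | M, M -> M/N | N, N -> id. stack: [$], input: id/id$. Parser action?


no handle on stack; shift 'id'
Action: shift


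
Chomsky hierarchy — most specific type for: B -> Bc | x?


Left-linear: every RHS is a terminal or one nonterminal followed by a terminal
Classification: Type 3 (Regular)


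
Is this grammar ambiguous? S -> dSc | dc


balanced d^n…c^n: each string has a unique parse
Unambiguous


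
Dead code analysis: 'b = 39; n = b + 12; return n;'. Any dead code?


b is read by n's definition; n is returned
No dead code


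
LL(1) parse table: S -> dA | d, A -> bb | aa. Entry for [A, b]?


For [A, b]: 'b' ∈ FIRST(bb)
Entry: A -> bb


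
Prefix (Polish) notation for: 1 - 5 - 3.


left-to-right (same/higher precedence on left): tree is (- (- 1 5) 3)
Prefix: - - 1 5 3


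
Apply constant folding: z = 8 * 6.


8 * 6 = 48 at compile time
Optimized: z = 48


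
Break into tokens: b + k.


Scan left to right, longest-match per lexeme
Tokens: ID(b), OP(+), ID(k)


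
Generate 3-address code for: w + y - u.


Break into single-operator statements:
t1 = w + y
t2 = t1 - u


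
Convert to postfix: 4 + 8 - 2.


Left to right (same or higher precedence on left)
Postfix: 4 8 + 2 -


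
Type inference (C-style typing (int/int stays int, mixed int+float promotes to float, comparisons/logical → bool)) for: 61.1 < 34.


Operand types: float < int
Rule: comparison yields bool
Result type: bool


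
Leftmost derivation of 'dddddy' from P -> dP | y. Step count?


Derivation: P => dP => ddP => dddP => ddddP => dddddP => dddddy
Steps: 6


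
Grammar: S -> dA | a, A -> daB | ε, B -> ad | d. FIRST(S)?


Per alternative of S: FIRST(dA) = {d}; FIRST(a) = {a}
FIRST(S) = {a, d}


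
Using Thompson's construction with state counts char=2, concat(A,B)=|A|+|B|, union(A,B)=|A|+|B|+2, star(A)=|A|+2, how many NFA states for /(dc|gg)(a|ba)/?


Syntax tree has 7 char leaf(s), 2 union(s), 0 star(s)
chars contribute 7×2 = 14; each union adds +2; each star adds +2
Total: 14 + 4 + 0 = 18 states


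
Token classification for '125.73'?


Pattern: digits with a decimal point
Type: FLOAT_LITERAL


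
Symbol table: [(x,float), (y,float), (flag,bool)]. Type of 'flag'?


Lookup 'flag' → type bool


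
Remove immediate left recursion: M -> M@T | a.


Left-recursive alternatives: M@T; non-recursive: a
Introduce M': M -> aM', M' -> @TM' | ε


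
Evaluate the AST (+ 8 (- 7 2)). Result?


Evaluate inner: (- 7 2) = 5
Evaluate root: (+ 8 5) = 13
Result: 13


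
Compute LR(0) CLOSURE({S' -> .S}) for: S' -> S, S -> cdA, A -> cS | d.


Start: S' -> .S
For each item with dot before a nonterminal B, add B -> .γ for every B-production
Closure: [S' -> .S, S -> .cdA]


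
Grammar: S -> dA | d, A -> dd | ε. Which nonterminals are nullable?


A nonterminal is nullable iff some alternative derives ε (directly, or every symbol in it is nullable)
Nullable: {A}


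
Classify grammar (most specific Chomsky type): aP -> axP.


LHS has context (more than one symbol) and |LHS| ≤ |RHS|
Classification: Type 1 (Context-Sensitive)


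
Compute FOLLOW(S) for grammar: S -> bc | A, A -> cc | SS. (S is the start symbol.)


$ ∈ FOLLOW(S). For each A -> αBβ: add FIRST(β)\{ε} to FOLLOW(B); if β nullable, add FOLLOW(A).
FOLLOW(S) = {$, b, c}


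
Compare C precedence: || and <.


'<' is relational (level 7); '||' is logical OR (level 1)
Higher level binds tighter
'<' has higher precedence than '||'


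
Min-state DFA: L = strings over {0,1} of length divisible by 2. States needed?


Track length mod 2: states 0..1, accept at 0
Minimal DFA: 2 states


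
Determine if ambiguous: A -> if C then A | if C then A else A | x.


dangling else: 'if C then if C then x else x' parses two ways
Ambiguous


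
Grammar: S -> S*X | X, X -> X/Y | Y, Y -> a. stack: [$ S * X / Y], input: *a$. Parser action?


handle 'X/Y' on top
Action: reduce (X -> X/Y)


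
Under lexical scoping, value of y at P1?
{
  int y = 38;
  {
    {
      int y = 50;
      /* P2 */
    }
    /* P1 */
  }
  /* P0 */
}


P1's block does not declare y; resolves to the enclosing declaration at depth 0
y = 38


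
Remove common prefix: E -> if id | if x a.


Common prefix: 'if'
Factored: E -> if E', E' -> id | x a


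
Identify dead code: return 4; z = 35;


statement follows a return and is unreachable
Dead: 'z = 35'


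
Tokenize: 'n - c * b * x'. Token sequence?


Scan left to right, longest-match per lexeme
Tokens: ID(n), OP(-), ID(c), OP(*), ID(b), OP(*), ID(x)


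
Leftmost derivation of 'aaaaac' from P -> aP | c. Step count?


Derivation: P => aP => aaP => aaaP => aaaaP => aaaaaP => aaaaac
Steps: 6


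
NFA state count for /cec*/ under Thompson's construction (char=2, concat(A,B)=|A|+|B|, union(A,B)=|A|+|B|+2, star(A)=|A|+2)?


Syntax tree has 3 char leaf(s), 0 union(s), 1 star(s)
chars contribute 3×2 = 6; each union adds +2; each star adds +2
Total: 6 + 0 + 2 = 8 states


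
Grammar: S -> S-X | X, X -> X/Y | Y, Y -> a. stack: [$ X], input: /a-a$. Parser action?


shift '/' to continue X -> X/Y
Action: shift


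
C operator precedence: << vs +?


'+' is additive (level 9); '<<' is shift (level 8)
Higher level binds tighter
'+' has higher precedence than '<<'


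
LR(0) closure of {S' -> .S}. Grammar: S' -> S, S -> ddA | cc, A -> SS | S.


Start: S' -> .S
For each item with dot before a nonterminal B, add B -> .γ for every B-production
Closure: [S' -> .S, S -> .ddA, S -> .cc]


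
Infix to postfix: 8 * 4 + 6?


Left to right (same or higher precedence on left)
Postfix: 8 4 * 6 +


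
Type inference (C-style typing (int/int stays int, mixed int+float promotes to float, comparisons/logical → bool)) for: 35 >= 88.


Operand types: int >= int
Rule: comparison yields bool
Result type: bool


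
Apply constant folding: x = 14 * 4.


14 * 4 = 56 at compile time
Optimized: x = 56


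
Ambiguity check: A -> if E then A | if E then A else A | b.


dangling else: 'if E then if E then b else b' parses two ways
Ambiguous


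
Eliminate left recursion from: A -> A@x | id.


Left-recursive alternatives: A@x; non-recursive: id
Introduce A': A -> idA', A' -> @xA' | ε


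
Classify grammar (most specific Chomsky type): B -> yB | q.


Right-linear: every RHS is a terminal or a terminal followed by one nonterminal
Classification: Type 3 (Regular)


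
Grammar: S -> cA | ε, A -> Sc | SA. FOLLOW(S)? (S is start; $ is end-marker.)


$ ∈ FOLLOW(S). For each A -> αBβ: add FIRST(β)\{ε} to FOLLOW(B); if β nullable, add FOLLOW(A).
FOLLOW(S) = {$, c}


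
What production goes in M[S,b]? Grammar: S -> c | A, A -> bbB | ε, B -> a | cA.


For [S, b]: 'b' ∈ FIRST(A)
Entry: S -> A


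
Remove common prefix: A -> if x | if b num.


Common prefix: 'if'
Factored: A -> if A', A' -> x | b num


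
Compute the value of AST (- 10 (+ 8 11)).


Evaluate inner: (+ 8 11) = 19
Evaluate root: (- 10 19) = -9
Result: -9


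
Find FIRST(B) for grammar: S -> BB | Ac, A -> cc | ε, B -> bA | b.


Per alternative of B: FIRST(bA) = {b}; FIRST(b) = {b}
FIRST(B) = {b}


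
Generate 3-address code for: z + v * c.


Break into single-operator statements:
t1 = v * c
t2 = z + t1


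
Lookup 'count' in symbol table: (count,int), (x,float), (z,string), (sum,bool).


Lookup 'count' → type int


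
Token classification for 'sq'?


Pattern: letter/underscore followed by alphanumerics, not a keyword
Type: IDENTIFIER


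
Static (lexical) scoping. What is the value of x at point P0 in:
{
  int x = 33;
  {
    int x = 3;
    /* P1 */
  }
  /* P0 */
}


x declared in the same block as P0
x = 33


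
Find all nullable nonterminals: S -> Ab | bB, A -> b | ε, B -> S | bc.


A nonterminal is nullable iff some alternative derives ε (directly, or every symbol in it is nullable)
Nullable: {A}


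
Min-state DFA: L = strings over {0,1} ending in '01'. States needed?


Track the longest suffix of input matching a prefix of '01': 3 classes (prefixes of length 0..2)
Minimal DFA: 3 states


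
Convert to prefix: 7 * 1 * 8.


left-to-right (same/higher precedence on left): tree is (* (* 7 1) 8)
Prefix: * * 7 1 8


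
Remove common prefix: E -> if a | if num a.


Common prefix: 'if'
Factored: E -> if E', E' -> a | num a


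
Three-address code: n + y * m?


Break into single-operator statements:
t1 = y * m
t2 = n + t1


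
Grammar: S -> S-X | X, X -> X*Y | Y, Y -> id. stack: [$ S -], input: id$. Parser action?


no handle ('S-' is not any RHS); shift 'id'
Action: shift


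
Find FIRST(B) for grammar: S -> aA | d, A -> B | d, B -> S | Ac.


Per alternative of B: FIRST(S) = {a, d}; FIRST(Ac) = {a, d}
FIRST(B) = {a, d}


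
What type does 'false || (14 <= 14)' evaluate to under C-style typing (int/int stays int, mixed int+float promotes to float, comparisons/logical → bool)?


Operand types: bool || bool
Rule: logical operators take bool operands and yield bool
Result type: bool


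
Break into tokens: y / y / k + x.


Scan left to right, longest-match per lexeme
Tokens: ID(y), OP(/), ID(y), OP(/), ID(k), OP(+), ID(x)


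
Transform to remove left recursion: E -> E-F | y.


Left-recursive alternatives: E-F; non-recursive: y
Introduce E': E -> yE', E' -> -FE' | ε


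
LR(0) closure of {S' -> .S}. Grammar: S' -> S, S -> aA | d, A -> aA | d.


Start: S' -> .S
For each item with dot before a nonterminal B, add B -> .γ for every B-production
Closure: [S' -> .S, S -> .aA, S -> .d]


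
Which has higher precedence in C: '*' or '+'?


'*' is multiplicative (level 10); '+' is additive (level 9)
Higher level binds tighter
'*' has higher precedence than '+'


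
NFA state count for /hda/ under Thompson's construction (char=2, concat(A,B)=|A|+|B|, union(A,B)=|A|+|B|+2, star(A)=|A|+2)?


Syntax tree has 3 char leaf(s), 0 union(s), 0 star(s)
chars contribute 3×2 = 6; each union adds +2; each star adds +2
Total: 6 + 0 + 0 = 6 states


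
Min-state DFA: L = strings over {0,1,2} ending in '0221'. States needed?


Track the longest suffix of input matching a prefix of '0221': 5 classes (prefixes of length 0..4)
Minimal DFA: 5 states


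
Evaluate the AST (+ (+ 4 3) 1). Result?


Evaluate inner: (+ 4 3) = 7
Evaluate root: (+ 7 1) = 8
Result: 8


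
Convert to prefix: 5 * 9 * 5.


left-to-right (same/higher precedence on left): tree is (* (* 5 9) 5)
Prefix: * * 5 9 5


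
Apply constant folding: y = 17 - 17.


17 - 17 = 0 at compile time
Optimized: y = 0


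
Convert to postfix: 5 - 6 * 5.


* has higher precedence, evaluate 6*5 first
Postfix: 5 6 5 * -


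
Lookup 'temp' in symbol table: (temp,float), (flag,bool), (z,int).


Lookup 'temp' → type float


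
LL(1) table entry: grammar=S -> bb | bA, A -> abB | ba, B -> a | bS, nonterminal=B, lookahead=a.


For [B, a]: 'a' ∈ FIRST(a)
Entry: B -> a


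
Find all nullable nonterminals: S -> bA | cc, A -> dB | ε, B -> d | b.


A nonterminal is nullable iff some alternative derives ε (directly, or every symbol in it is nullable)
Nullable: {A}


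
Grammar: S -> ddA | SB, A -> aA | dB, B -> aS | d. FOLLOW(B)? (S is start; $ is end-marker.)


$ ∈ FOLLOW(S). For each A -> αBβ: add FIRST(β)\{ε} to FOLLOW(B); if β nullable, add FOLLOW(A).
FOLLOW(B) = {$, a, d}


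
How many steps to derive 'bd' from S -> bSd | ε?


Derivation: S => bSd => bd
Steps: 2


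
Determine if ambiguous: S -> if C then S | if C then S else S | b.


dangling else: 'if C then if C then b else b' parses two ways
Ambiguous


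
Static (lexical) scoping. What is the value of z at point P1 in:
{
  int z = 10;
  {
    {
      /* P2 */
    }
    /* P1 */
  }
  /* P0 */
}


P1's block does not declare z; resolves to the enclosing declaration at depth 0
z = 10


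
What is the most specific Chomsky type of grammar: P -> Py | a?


Left-linear: every RHS is a terminal or one nonterminal followed by a terminal
Classification: Type 3 (Regular)


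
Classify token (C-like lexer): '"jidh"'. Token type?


Pattern: double-quoted sequence
Type: STRING_LITERAL


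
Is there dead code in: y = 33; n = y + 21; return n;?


y is read by n's definition; n is returned
No dead code


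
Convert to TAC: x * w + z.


Break into single-operator statements:
t1 = x * w
t2 = t1 + z


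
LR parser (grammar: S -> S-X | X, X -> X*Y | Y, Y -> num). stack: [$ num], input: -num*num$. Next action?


'num' on top is the handle for Y -> num
Action: reduce (Y -> num)


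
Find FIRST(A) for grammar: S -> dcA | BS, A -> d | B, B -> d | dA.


Per alternative of A: FIRST(d) = {d}; FIRST(B) = {d}
FIRST(A) = {d}


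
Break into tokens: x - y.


Scan left to right, longest-match per lexeme
Tokens: ID(x), OP(-), ID(y)


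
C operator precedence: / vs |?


'/' is multiplicative (level 10); '|' is bitwise OR (level 3)
Higher level binds tighter
'/' has higher precedence than '|'


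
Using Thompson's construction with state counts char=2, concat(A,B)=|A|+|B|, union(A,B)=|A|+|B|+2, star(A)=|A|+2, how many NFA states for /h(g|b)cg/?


Syntax tree has 5 char leaf(s), 1 union(s), 0 star(s)
chars contribute 5×2 = 10; each union adds +2; each star adds +2
Total: 10 + 2 + 0 = 12 states


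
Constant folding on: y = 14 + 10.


14 + 10 = 24 at compile time
Optimized: y = 24


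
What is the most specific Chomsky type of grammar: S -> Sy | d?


Left-linear: every RHS is a terminal or one nonterminal followed by a terminal
Classification: Type 3 (Regular)


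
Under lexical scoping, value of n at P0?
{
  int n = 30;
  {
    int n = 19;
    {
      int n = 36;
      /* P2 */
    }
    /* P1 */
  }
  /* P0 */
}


n declared in the same block as P0
n = 30


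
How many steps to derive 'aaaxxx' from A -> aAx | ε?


Derivation: A => aAx => aaAxx => aaaAxxx => aaaxxx
Steps: 4


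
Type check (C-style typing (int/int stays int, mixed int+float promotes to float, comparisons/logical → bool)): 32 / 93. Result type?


Operand types: int / int
Rule: mixed int/float promotes to float; int/int stays int
Result type: int


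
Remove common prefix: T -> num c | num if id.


Common prefix: 'num'
Factored: T -> num T', T' -> c | if id


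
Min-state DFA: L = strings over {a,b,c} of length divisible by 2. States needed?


Track length mod 2: states 0..1, accept at 0
Minimal DFA: 2 states


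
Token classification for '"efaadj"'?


Pattern: double-quoted sequence
Type: STRING_LITERAL


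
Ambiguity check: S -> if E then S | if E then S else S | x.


dangling else: 'if E then if E then x else x' parses two ways
Ambiguous


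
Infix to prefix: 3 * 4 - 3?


left-to-right (same/higher precedence on left): tree is (- (* 3 4) 3)
Prefix: - * 3 4 3


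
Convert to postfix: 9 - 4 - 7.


Left to right (same or higher precedence on left)
Postfix: 9 4 - 7 -


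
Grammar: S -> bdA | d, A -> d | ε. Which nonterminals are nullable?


A nonterminal is nullable iff some alternative derives ε (directly, or every symbol in it is nullable)
Nullable: {A}


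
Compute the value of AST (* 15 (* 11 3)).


Evaluate inner: (* 11 3) = 33
Evaluate root: (* 15 33) = 495
Result: 495


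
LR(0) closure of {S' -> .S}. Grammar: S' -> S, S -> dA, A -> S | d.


Start: S' -> .S
For each item with dot before a nonterminal B, add B -> .γ for every B-production
Closure: [S' -> .S, S -> .dA]


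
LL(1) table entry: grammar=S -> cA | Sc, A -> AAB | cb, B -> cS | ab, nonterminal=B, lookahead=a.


For [B, a]: 'a' ∈ FIRST(ab)
Entry: B -> ab


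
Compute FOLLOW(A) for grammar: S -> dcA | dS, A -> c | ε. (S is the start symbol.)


$ ∈ FOLLOW(S). For each A -> αBβ: add FIRST(β)\{ε} to FOLLOW(B); if β nullable, add FOLLOW(A).
FOLLOW(A) = {$}


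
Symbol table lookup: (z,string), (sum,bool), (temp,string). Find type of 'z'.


Lookup 'z' → type string


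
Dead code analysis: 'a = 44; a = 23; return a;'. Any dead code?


first assignment to a is overwritten before any read
Dead: 'a = 44'


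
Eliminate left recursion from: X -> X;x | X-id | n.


Left-recursive alternatives: X;x, X-id; non-recursive: n
Introduce X': X -> nX', X' -> ;xX' | -idX' | ε


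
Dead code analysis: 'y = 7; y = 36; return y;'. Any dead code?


first assignment to y is overwritten before any read
Dead: 'y = 7'


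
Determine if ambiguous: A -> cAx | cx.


balanced c^n…x^n: each string has a unique parse
Unambiguous


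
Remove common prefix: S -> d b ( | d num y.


Common prefix: 'd'
Factored: S -> d S', S' -> b ( | num y


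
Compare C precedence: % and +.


'%' is multiplicative (level 10); '+' is additive (level 9)
Higher level binds tighter
'%' has higher precedence than '+'


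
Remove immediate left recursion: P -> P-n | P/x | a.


Left-recursive alternatives: P-n, P/x; non-recursive: a
Introduce P': P -> aP', P' -> -nP' | /xP' | ε


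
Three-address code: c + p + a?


Break into single-operator statements:
t1 = c + p
t2 = t1 + a


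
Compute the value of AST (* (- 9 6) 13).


Evaluate inner: (- 9 6) = 3
Evaluate root: (* 3 13) = 39
Result: 39


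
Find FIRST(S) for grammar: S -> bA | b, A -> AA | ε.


Per alternative of S: FIRST(bA) = {b}; FIRST(b) = {b}
FIRST(S) = {b}


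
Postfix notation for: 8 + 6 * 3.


* has higher precedence, evaluate 6*3 first
Postfix: 8 6 3 * +


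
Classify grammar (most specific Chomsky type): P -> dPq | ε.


Single nonterminal LHS, but d^n q^n is not regular
Classification: Type 2 (Context-Free)


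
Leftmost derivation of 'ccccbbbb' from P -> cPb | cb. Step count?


Derivation: P => cPb => ccPbb => cccPbbb => ccccbbbb
Steps: 4


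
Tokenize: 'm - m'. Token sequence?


Scan left to right, longest-match per lexeme
Tokens: ID(m), OP(-), ID(m)


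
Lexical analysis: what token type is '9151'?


Pattern: digits only
Type: INTEGER_LITERAL


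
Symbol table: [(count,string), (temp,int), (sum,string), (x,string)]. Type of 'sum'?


Lookup 'sum' → type string


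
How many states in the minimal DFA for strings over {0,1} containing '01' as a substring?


KMP-style automaton: 2 progress states + 1 absorbing accept = 3
Minimal DFA: 3 states


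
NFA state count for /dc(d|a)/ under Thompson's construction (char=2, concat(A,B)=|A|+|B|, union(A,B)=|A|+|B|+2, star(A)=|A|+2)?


Syntax tree has 4 char leaf(s), 1 union(s), 0 star(s)
chars contribute 4×2 = 8; each union adds +2; each star adds +2
Total: 8 + 2 + 0 = 10 states


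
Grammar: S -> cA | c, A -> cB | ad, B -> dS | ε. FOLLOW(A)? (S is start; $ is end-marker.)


$ ∈ FOLLOW(S). For each A -> αBβ: add FIRST(β)\{ε} to FOLLOW(B); if β nullable, add FOLLOW(A).
FOLLOW(A) = {$}


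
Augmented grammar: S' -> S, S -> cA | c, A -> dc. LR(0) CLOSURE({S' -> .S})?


Start: S' -> .S
For each item with dot before a nonterminal B, add B -> .γ for every B-production
Closure: [S' -> .S, S -> .cA, S -> .c]


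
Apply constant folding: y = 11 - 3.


11 - 3 = 8 at compile time
Optimized: y = 8


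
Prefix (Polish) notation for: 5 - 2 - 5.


left-to-right (same/higher precedence on left): tree is (- (- 5 2) 5)
Prefix: - - 5 2 5


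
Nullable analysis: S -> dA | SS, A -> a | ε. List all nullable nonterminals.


A nonterminal is nullable iff some alternative derives ε (directly, or every symbol in it is nullable)
Nullable: {A}


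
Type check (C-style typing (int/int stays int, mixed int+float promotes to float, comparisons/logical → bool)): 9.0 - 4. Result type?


Operand types: float - int
Rule: mixed int/float promotes to float; int/int stays int
Result type: float


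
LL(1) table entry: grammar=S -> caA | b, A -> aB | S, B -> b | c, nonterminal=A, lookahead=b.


For [A, b]: 'b' ∈ FIRST(S)
Entry: A -> S


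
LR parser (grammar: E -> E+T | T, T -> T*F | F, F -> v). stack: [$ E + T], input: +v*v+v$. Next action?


handle 'E+T' on top; lookahead ∈ FOLLOW(E) = {+, $}
Action: reduce (E -> E+T)


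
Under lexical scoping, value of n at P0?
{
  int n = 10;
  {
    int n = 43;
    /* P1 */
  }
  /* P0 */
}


n declared in the same block as P0
n = 10


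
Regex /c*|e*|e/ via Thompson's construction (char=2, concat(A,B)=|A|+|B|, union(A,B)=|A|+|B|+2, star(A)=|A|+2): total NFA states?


Syntax tree has 3 char leaf(s), 2 union(s), 2 star(s)
chars contribute 3×2 = 6; each union adds +2; each star adds +2
Total: 6 + 4 + 4 = 14 states


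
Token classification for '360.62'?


Pattern: digits with a decimal point
Type: FLOAT_LITERAL


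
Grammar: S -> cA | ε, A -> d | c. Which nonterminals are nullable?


A nonterminal is nullable iff some alternative derives ε (directly, or every symbol in it is nullable)
Nullable: {S}


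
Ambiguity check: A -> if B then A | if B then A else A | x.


dangling else: 'if B then if B then x else x' parses two ways
Ambiguous


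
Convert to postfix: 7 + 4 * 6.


* has higher precedence, evaluate 4*6 first
Postfix: 7 4 6 * +


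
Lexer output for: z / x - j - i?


Scan left to right, longest-match per lexeme
Tokens: ID(z), OP(/), ID(x), OP(-), ID(j), OP(-), ID(i)


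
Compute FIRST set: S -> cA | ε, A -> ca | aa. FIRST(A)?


Per alternative of A: FIRST(ca) = {c}; FIRST(aa) = {a}
FIRST(A) = {a, c}


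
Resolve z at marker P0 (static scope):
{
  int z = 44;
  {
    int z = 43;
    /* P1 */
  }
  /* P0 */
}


z declared in the same block as P0
z = 44


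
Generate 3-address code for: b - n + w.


Break into single-operator statements:
t1 = b - n
t2 = t1 + w


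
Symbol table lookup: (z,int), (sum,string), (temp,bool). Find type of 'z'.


Lookup 'z' → type int


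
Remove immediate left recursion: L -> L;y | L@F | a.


Left-recursive alternatives: L;y, L@F; non-recursive: a
Introduce L': L -> aL', L' -> ;yL' | @FL' | ε


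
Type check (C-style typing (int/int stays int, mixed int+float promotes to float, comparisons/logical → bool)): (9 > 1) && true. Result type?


Operand types: bool && bool
Rule: logical operators take bool operands and yield bool
Result type: bool


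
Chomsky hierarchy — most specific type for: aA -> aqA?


LHS has context (more than one symbol) and |LHS| ≤ |RHS|
Classification: Type 1 (Context-Sensitive)


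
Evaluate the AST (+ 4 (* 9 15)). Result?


Evaluate inner: (* 9 15) = 135
Evaluate root: (+ 4 135) = 139
Result: 139


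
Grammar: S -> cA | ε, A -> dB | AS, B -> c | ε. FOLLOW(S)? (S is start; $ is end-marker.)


$ ∈ FOLLOW(S). For each A -> αBβ: add FIRST(β)\{ε} to FOLLOW(B); if β nullable, add FOLLOW(A).
FOLLOW(S) = {$, c}


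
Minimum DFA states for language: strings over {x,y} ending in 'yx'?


Track the longest suffix of input matching a prefix of 'yx': 3 classes (prefixes of length 0..2)
Minimal DFA: 3 states


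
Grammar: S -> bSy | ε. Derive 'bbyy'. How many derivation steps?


Derivation: S => bSy => bbSyy => bbyy
Steps: 3


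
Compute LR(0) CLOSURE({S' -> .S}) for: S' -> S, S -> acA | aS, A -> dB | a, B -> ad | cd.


Start: S' -> .S
For each item with dot before a nonterminal B, add B -> .γ for every B-production
Closure: [S' -> .S, S -> .acA, S -> .aS]


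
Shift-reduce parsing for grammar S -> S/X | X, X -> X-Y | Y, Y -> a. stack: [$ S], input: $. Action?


start symbol S on stack, input exhausted
Action: accept


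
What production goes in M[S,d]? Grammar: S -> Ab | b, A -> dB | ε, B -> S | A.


For [S, d]: 'd' ∈ FIRST(Ab)
Entry: S -> Ab


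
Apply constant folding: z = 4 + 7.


4 + 7 = 11 at compile time
Optimized: z = 11


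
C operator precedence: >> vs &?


'>>' is shift (level 8); '&' is bitwise AND (level 5)
Higher level binds tighter
'>>' has higher precedence than '&'


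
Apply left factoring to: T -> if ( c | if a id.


Common prefix: 'if'
Factored: T -> if T', T' -> ( c | a id


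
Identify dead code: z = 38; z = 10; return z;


first assignment to z is overwritten before any read
Dead: 'z = 38'


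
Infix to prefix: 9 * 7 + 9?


left-to-right (same/higher precedence on left): tree is (+ (* 9 7) 9)
Prefix: + * 9 7 9


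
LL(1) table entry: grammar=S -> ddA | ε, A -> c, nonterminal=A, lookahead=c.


For [A, c]: 'c' ∈ FIRST(c)
Entry: A -> c


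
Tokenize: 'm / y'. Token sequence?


Scan left to right, longest-match per lexeme
Tokens: ID(m), OP(/), ID(y)


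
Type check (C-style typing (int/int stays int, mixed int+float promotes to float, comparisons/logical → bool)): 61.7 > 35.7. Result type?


Operand types: float > float
Rule: comparison yields bool
Result type: bool


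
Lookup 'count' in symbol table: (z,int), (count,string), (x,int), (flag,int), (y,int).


Lookup 'count' → type string


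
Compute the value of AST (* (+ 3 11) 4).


Evaluate inner: (+ 3 11) = 14
Evaluate root: (* 14 4) = 56
Result: 56


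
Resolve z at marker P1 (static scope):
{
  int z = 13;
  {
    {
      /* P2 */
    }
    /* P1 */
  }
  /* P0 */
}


P1's block does not declare z; resolves to the enclosing declaration at depth 0
z = 13


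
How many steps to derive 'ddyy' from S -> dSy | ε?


Derivation: S => dSy => ddSyy => ddyy
Steps: 3


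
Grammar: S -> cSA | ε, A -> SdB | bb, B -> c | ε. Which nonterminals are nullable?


A nonterminal is nullable iff some alternative derives ε (directly, or every symbol in it is nullable)
Nullable: {B, S}


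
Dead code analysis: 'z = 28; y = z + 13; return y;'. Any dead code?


z is read by y's definition; y is returned
No dead code


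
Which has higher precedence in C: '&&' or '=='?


'==' is equality (level 6); '&&' is logical AND (level 2)
Higher level binds tighter
'==' has higher precedence than '&&'


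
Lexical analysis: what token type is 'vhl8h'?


Pattern: letter/underscore followed by alphanumerics, not a keyword
Type: IDENTIFIER


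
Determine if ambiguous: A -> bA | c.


right-linear, alternatives start with distinct terminals 'b' vs 'c': unique leftmost derivation
Unambiguous


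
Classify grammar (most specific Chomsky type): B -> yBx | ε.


Single nonterminal LHS, but y^n x^n is not regular
Classification: Type 2 (Context-Free)


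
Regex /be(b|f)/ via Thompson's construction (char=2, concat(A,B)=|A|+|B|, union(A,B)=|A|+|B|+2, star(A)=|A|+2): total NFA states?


Syntax tree has 4 char leaf(s), 1 union(s), 0 star(s)
chars contribute 4×2 = 8; each union adds +2; each star adds +2
Total: 8 + 2 + 0 = 10 states


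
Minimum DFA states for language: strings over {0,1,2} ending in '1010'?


Track the longest suffix of input matching a prefix of '1010': 5 classes (prefixes of length 0..4)
Minimal DFA: 5 states


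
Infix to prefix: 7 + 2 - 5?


left-to-right (same/higher precedence on left): tree is (- (+ 7 2) 5)
Prefix: - + 7 2 5


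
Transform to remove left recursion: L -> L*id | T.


Left-recursive alternatives: L*id; non-recursive: T
Introduce L': L -> TL', L' -> *idL' | ε


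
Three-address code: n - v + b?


Break into single-operator statements:
t1 = n - v
t2 = t1 + b


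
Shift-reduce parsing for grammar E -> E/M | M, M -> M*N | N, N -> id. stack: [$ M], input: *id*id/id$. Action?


shift '*' to continue M -> M*N
Action: shift


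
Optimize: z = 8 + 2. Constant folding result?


8 + 2 = 10 at compile time
Optimized: z = 10


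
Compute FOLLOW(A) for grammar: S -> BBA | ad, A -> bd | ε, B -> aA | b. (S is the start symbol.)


$ ∈ FOLLOW(S). For each A -> αBβ: add FIRST(β)\{ε} to FOLLOW(B); if β nullable, add FOLLOW(A).
FOLLOW(A) = {$, a, b}


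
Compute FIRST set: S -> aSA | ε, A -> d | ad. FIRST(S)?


Per alternative of S: FIRST(aSA) = {a}; FIRST(ε) = {ε}
FIRST(S) = {a, ε}


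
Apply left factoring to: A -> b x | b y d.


Common prefix: 'b'
Factored: A -> b A', A' -> x | y d


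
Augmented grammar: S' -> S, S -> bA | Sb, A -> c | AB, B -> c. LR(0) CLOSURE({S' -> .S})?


Start: S' -> .S
For each item with dot before a nonterminal B, add B -> .γ for every B-production
Closure: [S' -> .S, S -> .bA, S -> .Sb]


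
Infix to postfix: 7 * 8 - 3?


Left to right (same or higher precedence on left)
Postfix: 7 8 * 3 -


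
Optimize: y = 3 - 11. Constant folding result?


3 - 11 = -8 at compile time
Optimized: y = -8
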